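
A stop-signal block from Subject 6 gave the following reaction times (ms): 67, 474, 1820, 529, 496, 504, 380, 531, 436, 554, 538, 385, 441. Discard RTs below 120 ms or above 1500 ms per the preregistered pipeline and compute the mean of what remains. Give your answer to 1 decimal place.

Excluded: 67, 1820
Retained (n=11): Σ = 5268
Mean = 5268/11 = 478.9091

478.9 ms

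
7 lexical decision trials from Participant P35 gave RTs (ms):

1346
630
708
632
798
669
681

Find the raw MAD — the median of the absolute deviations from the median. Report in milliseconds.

49 ms

Sorted: 630, 632, 669, 681, 708, 798, 1346 → median = 681
|x − 681|: 665, 51, 27, 49, 117, 12, 0
Sorted deviations: 0, 12, 27, 49, 51, 117, 665 → MAD = 49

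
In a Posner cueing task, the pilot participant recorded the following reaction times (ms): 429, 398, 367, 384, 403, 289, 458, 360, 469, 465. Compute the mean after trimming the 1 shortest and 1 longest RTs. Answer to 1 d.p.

Sorted: 289, 360, 367, 384, 398, 403, 429, 458, 465, 469
Drop lowest 1 (289) and highest 1 (469)
Remaining (n=8): Σ = 3264, mean = 3264/8 = 408.000

408.0 ms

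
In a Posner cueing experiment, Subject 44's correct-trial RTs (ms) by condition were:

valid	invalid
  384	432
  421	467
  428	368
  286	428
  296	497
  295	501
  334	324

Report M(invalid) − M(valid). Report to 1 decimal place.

M(valid) = 2444/7 = 349.143
M(invalid) = 3017/7 = 431.000
Difference = 431.000 − 349.143 = 81.857 ms

81.9 ms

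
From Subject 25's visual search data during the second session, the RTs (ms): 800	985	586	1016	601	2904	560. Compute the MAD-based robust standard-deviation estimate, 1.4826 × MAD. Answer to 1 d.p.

Sorted: 560, 586, 601, 800, 985, 1016, 2904 → median = 800
|x − 800| sorted: 0, 185, 199, 214, 216, 240, 2104 → MAD = 214
Robust SD ≈ 1.4826 × 214 = 317.276

317.3 ms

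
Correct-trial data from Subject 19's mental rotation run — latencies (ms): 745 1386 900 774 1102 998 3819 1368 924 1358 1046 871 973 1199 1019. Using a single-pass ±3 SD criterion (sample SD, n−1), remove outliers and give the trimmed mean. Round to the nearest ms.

1047 ms

n = 15, ΣRT = 18482, M = 1232.133
Σ(x−M)² = 7752789.73; s = √(7752789.73/14) = 744.158
Cutoffs: 1232.133 ± 3·744.158 → [-1000.3, 3464.6]
Outside: 3819 → excluded.
Retained (n=14): Σ = 14663, mean = 14663/14 = 1047.357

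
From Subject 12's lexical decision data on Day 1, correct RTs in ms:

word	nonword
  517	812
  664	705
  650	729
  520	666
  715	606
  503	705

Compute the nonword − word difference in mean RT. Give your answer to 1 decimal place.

M(word) = 3569/6 = 594.833
M(nonword) = 4223/6 = 703.833
Difference = 703.833 − 594.833 = 109.000 ms

109.0 ms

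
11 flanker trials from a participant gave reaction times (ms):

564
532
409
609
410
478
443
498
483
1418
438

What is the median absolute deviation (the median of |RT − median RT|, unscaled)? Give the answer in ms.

Sorted: 409, 410, 438, 443, 478, 483, 498, 532, 564, 609, 1418 → median = 483
|x − 483|: 81, 49, 74, 126, 73, 5, 40, 15, 0, 935, 45
Sorted deviations: 0, 5, 15, 40, 45, 49, 73, 74, 81, 126, 935 → MAD = 49

49 ms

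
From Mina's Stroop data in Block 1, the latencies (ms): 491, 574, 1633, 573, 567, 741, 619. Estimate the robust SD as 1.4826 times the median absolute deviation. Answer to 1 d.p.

Sorted: 491, 567, 573, 574, 619, 741, 1633 → median = 574
|x − 574| sorted: 0, 1, 7, 45, 83, 167, 1059 → MAD = 45
Robust SD ≈ 1.4826 × 45 = 66.717

66.7 ms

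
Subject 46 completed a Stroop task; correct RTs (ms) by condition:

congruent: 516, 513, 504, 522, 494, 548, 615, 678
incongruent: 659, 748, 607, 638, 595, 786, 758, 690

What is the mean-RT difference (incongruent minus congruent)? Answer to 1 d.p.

M(congruent) = 4390/8 = 548.750
M(incongruent) = 5481/8 = 685.125
Difference = 685.125 − 548.750 = 136.375 ms

136.4 ms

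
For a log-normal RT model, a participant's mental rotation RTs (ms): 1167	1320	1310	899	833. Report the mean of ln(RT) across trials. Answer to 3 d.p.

ln(RT): 7.0622, 7.1854, 7.1778, 6.8013, 6.7250
Σ ln(RT) = 34.9517
Mean = 34.9517/5 = 6.99034

6.990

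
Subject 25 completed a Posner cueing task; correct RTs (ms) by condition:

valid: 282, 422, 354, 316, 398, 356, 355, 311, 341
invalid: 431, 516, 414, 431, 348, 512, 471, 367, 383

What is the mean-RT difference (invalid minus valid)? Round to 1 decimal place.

82.0 ms

M(valid) = 3135/9 = 348.333
M(invalid) = 3873/9 = 430.333
Difference = 430.333 − 348.333 = 82.000 ms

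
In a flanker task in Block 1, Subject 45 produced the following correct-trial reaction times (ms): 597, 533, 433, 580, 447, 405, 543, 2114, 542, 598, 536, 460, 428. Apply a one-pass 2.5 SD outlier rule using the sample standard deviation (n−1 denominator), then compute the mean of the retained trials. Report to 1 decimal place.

508.5 ms

n = 13, ΣRT = 8216, M = 632.000
Σ(x−M)² = 2433002.00; s = √(2433002.00/12) = 450.278
Cutoffs: 632.000 ± 2.5·450.278 → [-493.7, 1757.7]
Outside: 2114 → excluded.
Retained (n=12): Σ = 6102, mean = 6102/12 = 508.500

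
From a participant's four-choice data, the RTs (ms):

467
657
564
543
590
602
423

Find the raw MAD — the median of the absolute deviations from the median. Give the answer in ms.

Sorted: 423, 467, 543, 564, 590, 602, 657 → median = 564
|x − 564|: 97, 93, 0, 21, 26, 38, 141
Sorted deviations: 0, 21, 26, 38, 93, 97, 141 → MAD = 38

38 ms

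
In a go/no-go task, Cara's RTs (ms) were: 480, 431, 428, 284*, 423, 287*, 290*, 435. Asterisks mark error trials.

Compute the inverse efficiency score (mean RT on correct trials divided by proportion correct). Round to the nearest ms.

Correct trials (n=5): 480, 431, 428, 423, 435
Mean correct RT = 2197/5 = 439.4000 ms
Proportion correct = 5/8
IES = 439.4000 / (5/8) = 703.040 ms

703 ms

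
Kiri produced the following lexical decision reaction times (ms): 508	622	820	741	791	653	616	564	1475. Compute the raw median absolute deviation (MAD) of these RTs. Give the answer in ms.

89 ms

Sorted: 508, 564, 616, 622, 653, 741, 791, 820, 1475 → median = 653
|x − 653|: 145, 31, 167, 88, 138, 0, 37, 89, 822
Sorted deviations: 0, 31, 37, 88, 89, 138, 145, 167, 822 → MAD = 89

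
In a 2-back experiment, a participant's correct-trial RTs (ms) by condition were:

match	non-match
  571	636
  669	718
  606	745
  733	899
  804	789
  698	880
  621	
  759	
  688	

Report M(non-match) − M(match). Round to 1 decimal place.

M(match) = 6149/9 = 683.222
M(non-match) = 4667/6 = 777.833
Difference = 777.833 − 683.222 = 94.611 ms

94.6 ms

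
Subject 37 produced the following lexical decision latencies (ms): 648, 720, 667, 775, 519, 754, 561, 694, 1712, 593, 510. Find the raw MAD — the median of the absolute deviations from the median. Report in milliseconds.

87 ms

Sorted: 510, 519, 561, 593, 648, 667, 694, 720, 754, 775, 1712 → median = 667
|x − 667|: 19, 53, 0, 108, 148, 87, 106, 27, 1045, 74, 157
Sorted deviations: 0, 19, 27, 53, 74, 87, 106, 108, 148, 157, 1045 → MAD = 87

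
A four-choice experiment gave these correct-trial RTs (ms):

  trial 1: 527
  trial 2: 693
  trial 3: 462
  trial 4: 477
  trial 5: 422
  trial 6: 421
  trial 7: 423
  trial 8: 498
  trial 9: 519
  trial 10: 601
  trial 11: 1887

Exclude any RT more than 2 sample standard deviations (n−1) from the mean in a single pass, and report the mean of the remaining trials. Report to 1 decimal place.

504.3 ms

n = 11, ΣRT = 6930, M = 630.000
Σ(x−M)² = 1806640.00; s = √(1806640.00/10) = 425.046
Cutoffs: 630.000 ± 2·425.046 → [-220.1, 1480.1]
Outside: 1887 → excluded.
Retained (n=10): Σ = 5043, mean = 5043/10 = 504.300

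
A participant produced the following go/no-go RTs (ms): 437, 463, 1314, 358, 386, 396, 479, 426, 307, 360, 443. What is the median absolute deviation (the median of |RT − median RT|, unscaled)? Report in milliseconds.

40 ms

Sorted: 307, 358, 360, 386, 396, 426, 437, 443, 463, 479, 1314 → median = 426
|x − 426|: 11, 37, 888, 68, 40, 30, 53, 0, 119, 66, 17
Sorted deviations: 0, 11, 17, 30, 37, 40, 53, 66, 68, 119, 888 → MAD = 40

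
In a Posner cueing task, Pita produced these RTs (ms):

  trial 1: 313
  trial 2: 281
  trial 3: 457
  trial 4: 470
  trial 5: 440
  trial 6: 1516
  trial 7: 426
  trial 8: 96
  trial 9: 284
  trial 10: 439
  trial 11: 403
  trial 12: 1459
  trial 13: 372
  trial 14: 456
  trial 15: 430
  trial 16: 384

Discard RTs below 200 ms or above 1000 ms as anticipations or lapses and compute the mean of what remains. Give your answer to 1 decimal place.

Excluded: 96, 1459, 1516
Retained (n=13): Σ = 5155
Mean = 5155/13 = 396.5385

396.5 ms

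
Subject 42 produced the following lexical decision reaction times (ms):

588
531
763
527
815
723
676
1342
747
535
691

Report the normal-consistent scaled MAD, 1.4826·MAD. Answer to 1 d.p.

Sorted: 527, 531, 535, 588, 676, 691, 723, 747, 763, 815, 1342 → median = 691
|x − 691| sorted: 0, 15, 32, 56, 72, 103, 124, 156, 160, 164, 651 → MAD = 103
Robust SD ≈ 1.4826 × 103 = 152.708

152.7 ms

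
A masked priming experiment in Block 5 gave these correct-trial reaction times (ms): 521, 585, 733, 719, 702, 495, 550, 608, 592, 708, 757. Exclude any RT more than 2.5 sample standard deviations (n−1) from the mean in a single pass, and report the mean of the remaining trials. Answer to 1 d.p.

n = 11, ΣRT = 6970, M = 633.636
Σ(x−M)² = 86240.55; s = √(86240.55/10) = 92.866
Cutoffs: 633.636 ± 2.5·92.866 → [401.5, 865.8]
No RTs fall outside the cutoffs; all 11 retained. Mean = 6970/11 = 633.636

633.6 ms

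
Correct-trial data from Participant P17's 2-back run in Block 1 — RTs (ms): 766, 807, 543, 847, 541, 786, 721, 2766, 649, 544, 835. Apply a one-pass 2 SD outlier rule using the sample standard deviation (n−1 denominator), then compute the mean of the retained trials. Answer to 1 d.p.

n = 11, ΣRT = 9805, M = 891.364
Σ(x−M)² = 4005878.55; s = √(4005878.55/10) = 632.920
Cutoffs: 891.364 ± 2·632.920 → [-374.5, 2157.2]
Outside: 2766 → excluded.
Retained (n=10): Σ = 7039, mean = 7039/10 = 703.900

703.9 ms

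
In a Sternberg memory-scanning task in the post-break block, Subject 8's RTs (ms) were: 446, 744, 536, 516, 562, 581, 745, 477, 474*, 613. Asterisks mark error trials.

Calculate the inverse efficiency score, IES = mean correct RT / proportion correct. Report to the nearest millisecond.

644 ms

Correct trials (n=9): 446, 744, 536, 516, 562, 581, 745, 477, 613
Mean correct RT = 5220/9 = 580.0000 ms
Proportion correct = 9/10
IES = 580.0000 / (9/10) = 644.444 ms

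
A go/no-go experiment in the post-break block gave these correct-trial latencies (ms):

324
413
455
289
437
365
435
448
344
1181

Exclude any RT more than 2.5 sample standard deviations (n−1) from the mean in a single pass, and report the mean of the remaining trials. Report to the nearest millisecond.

n = 10, ΣRT = 4691, M = 469.100
Σ(x−M)² = 592762.90; s = √(592762.90/9) = 256.637
Cutoffs: 469.100 ± 2.5·256.637 → [-172.5, 1110.7]
Outside: 1181 → excluded.
Retained (n=9): Σ = 3510, mean = 3510/9 = 390.000

390 ms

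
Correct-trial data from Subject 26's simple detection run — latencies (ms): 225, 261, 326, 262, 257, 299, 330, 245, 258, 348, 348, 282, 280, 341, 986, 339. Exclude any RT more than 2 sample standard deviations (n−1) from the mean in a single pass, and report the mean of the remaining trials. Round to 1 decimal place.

n = 16, ΣRT = 5387, M = 336.688
Σ(x−M)² = 474399.44; s = √(474399.44/15) = 177.839
Cutoffs: 336.688 ± 2·177.839 → [-19.0, 692.4]
Outside: 986 → excluded.
Retained (n=15): Σ = 4401, mean = 4401/15 = 293.400

293.4 ms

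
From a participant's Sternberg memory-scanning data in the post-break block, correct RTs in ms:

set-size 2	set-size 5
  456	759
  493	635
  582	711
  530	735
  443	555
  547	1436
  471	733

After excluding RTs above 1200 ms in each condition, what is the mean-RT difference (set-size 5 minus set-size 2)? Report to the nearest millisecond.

185 ms

set-size 5: exclude 1436
M(set-size 2) = 3522/7 = 503.143
M(set-size 5) = 4128/6 = 688.000
Difference = 688.000 − 503.143 = 184.857 ms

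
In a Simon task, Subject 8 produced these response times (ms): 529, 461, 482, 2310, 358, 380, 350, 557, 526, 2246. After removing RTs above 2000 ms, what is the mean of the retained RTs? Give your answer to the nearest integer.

455 ms

Excluded: 2246, 2310
Retained (n=8): Σ = 3643
Mean = 3643/8 = 455.3750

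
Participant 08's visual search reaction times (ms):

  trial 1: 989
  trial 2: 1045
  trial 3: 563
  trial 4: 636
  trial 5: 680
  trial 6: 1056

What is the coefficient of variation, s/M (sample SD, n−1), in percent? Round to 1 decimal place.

n = 6, Σ = 4969, M = 828.1667
Σ(x−M)² = 253986.833; s = √(253986.833/5) = 225.3827
CV = 225.3827 / 828.1667 = 0.27215 = 27.215%

27.2%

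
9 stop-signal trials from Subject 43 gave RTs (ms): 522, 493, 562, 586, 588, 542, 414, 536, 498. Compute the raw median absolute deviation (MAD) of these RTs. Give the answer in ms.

Sorted: 414, 493, 498, 522, 536, 542, 562, 586, 588 → median = 536
|x − 536|: 14, 43, 26, 50, 52, 6, 122, 0, 38
Sorted deviations: 0, 6, 14, 26, 38, 43, 50, 52, 122 → MAD = 38

38 ms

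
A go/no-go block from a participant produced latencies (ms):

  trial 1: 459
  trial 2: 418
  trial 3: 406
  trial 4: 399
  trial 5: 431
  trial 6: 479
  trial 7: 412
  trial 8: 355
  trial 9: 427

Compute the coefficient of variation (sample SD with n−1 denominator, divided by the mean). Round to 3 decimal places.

n = 9, Σ = 3786, M = 420.6667
Σ(x−M)² = 10098.000; s = √(10098.000/8) = 35.5282
CV = 35.5282 / 420.6667 = 0.08446

0.084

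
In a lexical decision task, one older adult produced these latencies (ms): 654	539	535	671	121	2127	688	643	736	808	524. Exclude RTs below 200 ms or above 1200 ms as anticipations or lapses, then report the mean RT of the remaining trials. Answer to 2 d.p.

Excluded: 121, 2127
Retained (n=9): Σ = 5798
Mean = 5798/9 = 644.2222

644.22 ms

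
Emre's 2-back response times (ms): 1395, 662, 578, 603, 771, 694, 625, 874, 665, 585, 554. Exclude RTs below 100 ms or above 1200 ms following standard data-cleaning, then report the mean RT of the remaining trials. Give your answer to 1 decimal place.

Excluded: 1395
Retained (n=10): Σ = 6611
Mean = 6611/10 = 661.1000

661.1 ms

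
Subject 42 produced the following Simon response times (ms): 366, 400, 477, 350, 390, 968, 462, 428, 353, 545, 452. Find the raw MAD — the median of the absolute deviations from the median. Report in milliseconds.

49 ms

Sorted: 350, 353, 366, 390, 400, 428, 452, 462, 477, 545, 968 → median = 428
|x − 428|: 62, 28, 49, 78, 38, 540, 34, 0, 75, 117, 24
Sorted deviations: 0, 24, 28, 34, 38, 49, 62, 75, 78, 117, 540 → MAD = 49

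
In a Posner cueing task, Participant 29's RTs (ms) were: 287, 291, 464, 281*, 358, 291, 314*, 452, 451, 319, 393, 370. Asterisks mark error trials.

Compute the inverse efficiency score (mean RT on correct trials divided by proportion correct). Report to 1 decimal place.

441.1 ms

Correct trials (n=10): 287, 291, 464, 358, 291, 452, 451, 319, 393, 370
Mean correct RT = 3676/10 = 367.6000 ms
Proportion correct = 10/12
IES = 367.6000 / (10/12) = 441.120 ms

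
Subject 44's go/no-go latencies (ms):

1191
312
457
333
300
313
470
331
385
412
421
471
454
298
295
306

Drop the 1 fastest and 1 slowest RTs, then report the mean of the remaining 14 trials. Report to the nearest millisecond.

Sorted: 295, 298, 300, 306, 312, 313, 331, 333, 385, 412, 421, 454, 457, 470, 471, 1191
Drop lowest 1 (295) and highest 1 (1191)
Remaining (n=14): Σ = 5263, mean = 5263/14 = 375.929

376 ms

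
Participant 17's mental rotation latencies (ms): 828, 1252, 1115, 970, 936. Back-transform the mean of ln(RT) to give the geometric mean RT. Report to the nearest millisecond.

ln(RT): 6.7190, 7.1325, 7.0166, 6.8773, 6.8416
Mean ln(RT) = 34.5870/5 = 6.91741
Geometric mean = exp(6.91741) = 1009.70 ms

1010 ms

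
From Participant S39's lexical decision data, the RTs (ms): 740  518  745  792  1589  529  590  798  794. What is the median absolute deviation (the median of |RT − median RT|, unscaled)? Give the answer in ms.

Sorted: 518, 529, 590, 740, 745, 792, 794, 798, 1589 → median = 745
|x − 745|: 5, 227, 0, 47, 844, 216, 155, 53, 49
Sorted deviations: 0, 5, 47, 49, 53, 155, 216, 227, 844 → MAD = 53

53 ms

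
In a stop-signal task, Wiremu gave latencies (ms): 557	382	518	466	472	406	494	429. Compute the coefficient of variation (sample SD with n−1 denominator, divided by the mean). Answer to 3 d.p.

n = 8, Σ = 3724, M = 465.5000
Σ(x−M)² = 23828.000; s = √(23828.000/7) = 58.3438
CV = 58.3438 / 465.5000 = 0.12534

0.125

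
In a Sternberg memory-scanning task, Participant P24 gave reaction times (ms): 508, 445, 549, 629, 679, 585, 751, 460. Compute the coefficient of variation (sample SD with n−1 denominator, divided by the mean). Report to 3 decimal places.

0.186

n = 8, Σ = 4606, M = 575.7500
Σ(x−M)² = 80093.500; s = √(80093.500/7) = 106.9670
CV = 106.9670 / 575.7500 = 0.18579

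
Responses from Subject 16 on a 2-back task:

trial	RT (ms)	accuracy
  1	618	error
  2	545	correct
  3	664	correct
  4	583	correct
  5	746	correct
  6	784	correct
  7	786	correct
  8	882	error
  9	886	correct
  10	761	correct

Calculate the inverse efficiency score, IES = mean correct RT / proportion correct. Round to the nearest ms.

Correct trials (n=8): 545, 664, 583, 746, 784, 786, 886, 761
Mean correct RT = 5755/8 = 719.3750 ms
Proportion correct = 8/10
IES = 719.3750 / (8/10) = 899.219 ms

899 ms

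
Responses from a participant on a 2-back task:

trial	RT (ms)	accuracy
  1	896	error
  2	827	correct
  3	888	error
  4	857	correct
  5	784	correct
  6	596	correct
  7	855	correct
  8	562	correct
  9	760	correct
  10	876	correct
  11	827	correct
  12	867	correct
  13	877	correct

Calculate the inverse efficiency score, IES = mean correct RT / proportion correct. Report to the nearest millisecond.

933 ms

Correct trials (n=11): 827, 857, 784, 596, 855, 562, 760, 876, 827, 867, 877
Mean correct RT = 8688/11 = 789.8182 ms
Proportion correct = 11/13
IES = 789.8182 / (11/13) = 933.421 ms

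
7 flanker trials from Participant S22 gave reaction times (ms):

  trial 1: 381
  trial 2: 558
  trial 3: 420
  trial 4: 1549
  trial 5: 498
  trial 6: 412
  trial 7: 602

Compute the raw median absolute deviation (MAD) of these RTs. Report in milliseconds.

Sorted: 381, 412, 420, 498, 558, 602, 1549 → median = 498
|x − 498|: 117, 60, 78, 1051, 0, 86, 104
Sorted deviations: 0, 60, 78, 86, 104, 117, 1051 → MAD = 86

86 ms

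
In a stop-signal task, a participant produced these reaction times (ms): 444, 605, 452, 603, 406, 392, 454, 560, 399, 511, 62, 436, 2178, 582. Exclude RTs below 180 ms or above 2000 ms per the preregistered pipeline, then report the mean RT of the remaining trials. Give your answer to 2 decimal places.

Excluded: 62, 2178
Retained (n=12): Σ = 5844
Mean = 5844/12 = 487.0000

487.00 ms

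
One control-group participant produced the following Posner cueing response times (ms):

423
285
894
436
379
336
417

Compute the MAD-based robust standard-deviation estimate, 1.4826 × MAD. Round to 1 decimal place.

56.3 ms

Sorted: 285, 336, 379, 417, 423, 436, 894 → median = 417
|x − 417| sorted: 0, 6, 19, 38, 81, 132, 477 → MAD = 38
Robust SD ≈ 1.4826 × 38 = 56.339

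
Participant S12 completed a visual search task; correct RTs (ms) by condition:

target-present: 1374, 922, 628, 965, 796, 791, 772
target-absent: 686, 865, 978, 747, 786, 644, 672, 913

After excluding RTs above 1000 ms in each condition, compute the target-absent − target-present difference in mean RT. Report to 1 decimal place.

-26.0 ms

target-present: exclude 1374
M(target-present) = 4874/6 = 812.333
M(target-absent) = 6291/8 = 786.375
Difference = 786.375 − 812.333 = -25.958 ms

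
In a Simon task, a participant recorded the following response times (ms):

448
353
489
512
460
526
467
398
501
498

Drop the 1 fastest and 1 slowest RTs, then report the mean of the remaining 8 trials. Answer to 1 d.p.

471.6 ms

Sorted: 353, 398, 448, 460, 467, 489, 498, 501, 512, 526
Drop lowest 1 (353) and highest 1 (526)
Remaining (n=8): Σ = 3773, mean = 3773/8 = 471.625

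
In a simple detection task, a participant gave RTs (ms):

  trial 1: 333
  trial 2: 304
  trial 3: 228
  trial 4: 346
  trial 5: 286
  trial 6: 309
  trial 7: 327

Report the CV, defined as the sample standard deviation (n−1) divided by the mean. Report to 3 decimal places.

n = 7, Σ = 2133, M = 304.7143
Σ(x−M)² = 9255.429; s = √(9255.429/6) = 39.2756
CV = 39.2756 / 304.7143 = 0.12889

0.129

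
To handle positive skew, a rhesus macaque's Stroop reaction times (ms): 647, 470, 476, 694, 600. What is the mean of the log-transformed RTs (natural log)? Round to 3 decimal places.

6.346

ln(RT): 6.4723, 6.1527, 6.1654, 6.5425, 6.3969
Σ ln(RT) = 31.7299
Mean = 31.7299/5 = 6.34598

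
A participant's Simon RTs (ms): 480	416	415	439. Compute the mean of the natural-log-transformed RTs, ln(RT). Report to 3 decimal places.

6.079

ln(RT): 6.1738, 6.0307, 6.0283, 6.0845
Σ ln(RT) = 24.3172
Mean = 24.3172/4 = 6.07931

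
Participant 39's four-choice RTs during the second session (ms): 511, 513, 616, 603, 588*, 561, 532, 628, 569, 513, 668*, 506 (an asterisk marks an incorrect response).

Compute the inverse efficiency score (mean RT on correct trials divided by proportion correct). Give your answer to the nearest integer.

666 ms

Correct trials (n=10): 511, 513, 616, 603, 561, 532, 628, 569, 513, 506
Mean correct RT = 5552/10 = 555.2000 ms
Proportion correct = 10/12
IES = 555.2000 / (10/12) = 666.240 ms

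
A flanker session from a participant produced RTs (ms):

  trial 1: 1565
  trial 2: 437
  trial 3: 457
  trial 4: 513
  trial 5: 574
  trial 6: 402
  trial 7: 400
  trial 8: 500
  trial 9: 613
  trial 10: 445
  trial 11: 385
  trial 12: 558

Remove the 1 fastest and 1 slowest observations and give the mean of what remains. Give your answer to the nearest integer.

490 ms

Sorted: 385, 400, 402, 437, 445, 457, 500, 513, 558, 574, 613, 1565
Drop lowest 1 (385) and highest 1 (1565)
Remaining (n=10): Σ = 4899, mean = 4899/10 = 489.900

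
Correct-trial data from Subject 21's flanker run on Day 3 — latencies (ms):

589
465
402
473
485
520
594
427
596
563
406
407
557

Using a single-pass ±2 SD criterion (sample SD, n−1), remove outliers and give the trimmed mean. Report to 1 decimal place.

498.8 ms

n = 13, ΣRT = 6484, M = 498.769
Σ(x−M)² = 68168.31; s = √(68168.31/12) = 75.370
Cutoffs: 498.769 ± 2·75.370 → [348.0, 649.5]
No RTs fall outside the cutoffs; all 13 retained. Mean = 6484/13 = 498.769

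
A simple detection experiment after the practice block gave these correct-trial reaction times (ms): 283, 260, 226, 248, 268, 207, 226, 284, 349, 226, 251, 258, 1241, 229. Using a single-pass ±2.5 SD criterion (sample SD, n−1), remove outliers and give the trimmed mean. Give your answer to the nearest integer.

255 ms

n = 14, ΣRT = 4556, M = 325.429
Σ(x−M)² = 918985.43; s = √(918985.43/13) = 265.878
Cutoffs: 325.429 ± 2.5·265.878 → [-339.3, 990.1]
Outside: 1241 → excluded.
Retained (n=13): Σ = 3315, mean = 3315/13 = 255.000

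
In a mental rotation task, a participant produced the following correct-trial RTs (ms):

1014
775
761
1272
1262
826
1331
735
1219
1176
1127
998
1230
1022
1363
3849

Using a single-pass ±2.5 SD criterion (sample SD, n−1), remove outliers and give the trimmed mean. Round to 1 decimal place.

n = 16, ΣRT = 19960, M = 1247.500
Σ(x−M)² = 7877556.00; s = √(7877556.00/15) = 724.686
Cutoffs: 1247.500 ± 2.5·724.686 → [-564.2, 3059.2]
Outside: 3849 → excluded.
Retained (n=15): Σ = 16111, mean = 16111/15 = 1074.067

1074.1 ms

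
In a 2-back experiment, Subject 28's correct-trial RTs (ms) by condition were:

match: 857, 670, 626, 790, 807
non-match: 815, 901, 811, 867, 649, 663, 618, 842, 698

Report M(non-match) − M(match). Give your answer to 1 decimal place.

12.7 ms

M(match) = 3750/5 = 750.000
M(non-match) = 6864/9 = 762.667
Difference = 762.667 − 750.000 = 12.667 ms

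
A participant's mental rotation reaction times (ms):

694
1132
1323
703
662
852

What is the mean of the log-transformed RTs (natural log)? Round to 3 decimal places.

6.760

ln(RT): 6.5425, 7.0317, 7.1877, 6.5554, 6.4953, 6.7476
Σ ln(RT) = 40.5601
Mean = 40.5601/6 = 6.76001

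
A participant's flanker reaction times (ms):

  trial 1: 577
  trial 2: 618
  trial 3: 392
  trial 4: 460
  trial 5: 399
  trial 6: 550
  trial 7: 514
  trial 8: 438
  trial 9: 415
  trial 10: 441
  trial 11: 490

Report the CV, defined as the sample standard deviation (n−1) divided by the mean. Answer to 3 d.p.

n = 11, Σ = 5294, M = 481.2727
Σ(x−M)² = 56806.182; s = √(56806.182/10) = 75.3699
CV = 75.3699 / 481.2727 = 0.15661

0.157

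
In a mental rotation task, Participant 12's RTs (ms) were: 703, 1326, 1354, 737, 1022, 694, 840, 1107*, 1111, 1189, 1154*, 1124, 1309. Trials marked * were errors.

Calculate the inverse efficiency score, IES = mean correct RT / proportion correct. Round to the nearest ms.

Correct trials (n=11): 703, 1326, 1354, 737, 1022, 694, 840, 1111, 1189, 1124, 1309
Mean correct RT = 11409/11 = 1037.1818 ms
Proportion correct = 11/13
IES = 1037.1818 / (11/13) = 1225.760 ms

1226 ms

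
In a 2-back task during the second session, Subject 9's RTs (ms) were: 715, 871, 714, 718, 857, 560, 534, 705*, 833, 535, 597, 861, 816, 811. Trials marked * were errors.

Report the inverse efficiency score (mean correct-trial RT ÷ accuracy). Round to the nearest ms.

781 ms

Correct trials (n=13): 715, 871, 714, 718, 857, 560, 534, 833, 535, 597, 861, 816, 811
Mean correct RT = 9422/13 = 724.7692 ms
Proportion correct = 13/14
IES = 724.7692 / (13/14) = 780.521 ms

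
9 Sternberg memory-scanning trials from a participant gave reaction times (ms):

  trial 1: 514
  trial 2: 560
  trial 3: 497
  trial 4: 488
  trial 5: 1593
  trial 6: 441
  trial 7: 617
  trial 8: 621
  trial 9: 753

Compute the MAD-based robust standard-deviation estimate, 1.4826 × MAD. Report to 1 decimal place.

Sorted: 441, 488, 497, 514, 560, 617, 621, 753, 1593 → median = 560
|x − 560| sorted: 0, 46, 57, 61, 63, 72, 119, 193, 1033 → MAD = 63
Robust SD ≈ 1.4826 × 63 = 93.404

93.4 ms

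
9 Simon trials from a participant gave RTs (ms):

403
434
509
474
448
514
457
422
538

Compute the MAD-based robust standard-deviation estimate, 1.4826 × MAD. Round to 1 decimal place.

Sorted: 403, 422, 434, 448, 457, 474, 509, 514, 538 → median = 457
|x − 457| sorted: 0, 9, 17, 23, 35, 52, 54, 57, 81 → MAD = 35
Robust SD ≈ 1.4826 × 35 = 51.891

51.9 ms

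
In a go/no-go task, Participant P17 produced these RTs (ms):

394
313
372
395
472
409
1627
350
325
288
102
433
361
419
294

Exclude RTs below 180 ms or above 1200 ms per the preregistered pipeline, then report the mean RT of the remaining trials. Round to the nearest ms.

Excluded: 102, 1627
Retained (n=13): Σ = 4825
Mean = 4825/13 = 371.1538

371 ms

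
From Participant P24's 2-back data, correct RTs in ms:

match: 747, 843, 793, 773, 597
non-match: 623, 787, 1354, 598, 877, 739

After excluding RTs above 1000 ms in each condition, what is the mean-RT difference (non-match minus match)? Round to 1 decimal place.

non-match: exclude 1354
M(match) = 3753/5 = 750.600
M(non-match) = 3624/5 = 724.800
Difference = 724.800 − 750.600 = -25.800 ms

-25.8 ms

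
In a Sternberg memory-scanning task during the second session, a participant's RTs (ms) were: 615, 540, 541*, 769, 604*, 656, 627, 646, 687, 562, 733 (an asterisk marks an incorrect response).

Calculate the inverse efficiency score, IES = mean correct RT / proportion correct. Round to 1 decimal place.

792.4 ms

Correct trials (n=9): 615, 540, 769, 656, 627, 646, 687, 562, 733
Mean correct RT = 5835/9 = 648.3333 ms
Proportion correct = 9/11
IES = 648.3333 / (9/11) = 792.407 ms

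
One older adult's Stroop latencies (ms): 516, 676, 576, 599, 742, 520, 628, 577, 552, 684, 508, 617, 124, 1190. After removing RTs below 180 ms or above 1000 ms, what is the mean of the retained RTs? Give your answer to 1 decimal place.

Excluded: 124, 1190
Retained (n=12): Σ = 7195
Mean = 7195/12 = 599.5833

599.6 ms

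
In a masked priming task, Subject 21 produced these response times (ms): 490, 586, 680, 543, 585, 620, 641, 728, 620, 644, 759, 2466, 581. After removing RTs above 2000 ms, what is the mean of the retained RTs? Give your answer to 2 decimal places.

623.08 ms

Excluded: 2466
Retained (n=12): Σ = 7477
Mean = 7477/12 = 623.0833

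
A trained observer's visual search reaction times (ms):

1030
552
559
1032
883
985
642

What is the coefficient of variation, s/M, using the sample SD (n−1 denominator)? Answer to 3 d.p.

n = 7, Σ = 5683, M = 811.8571
Σ(x−M)² = 291402.857; s = √(291402.857/6) = 220.3795
CV = 220.3795 / 811.8571 = 0.27145

0.271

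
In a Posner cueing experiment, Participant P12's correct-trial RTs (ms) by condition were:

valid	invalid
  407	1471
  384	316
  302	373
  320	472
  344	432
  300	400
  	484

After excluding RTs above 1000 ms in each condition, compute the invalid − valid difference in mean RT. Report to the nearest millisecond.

70 ms

invalid: exclude 1471
M(valid) = 2057/6 = 342.833
M(invalid) = 2477/6 = 412.833
Difference = 412.833 − 342.833 = 70.000 ms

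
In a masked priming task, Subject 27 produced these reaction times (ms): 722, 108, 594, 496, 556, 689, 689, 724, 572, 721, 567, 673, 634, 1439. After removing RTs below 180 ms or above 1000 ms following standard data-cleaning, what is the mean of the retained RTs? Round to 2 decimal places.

636.42 ms

Excluded: 108, 1439
Retained (n=12): Σ = 7637
Mean = 7637/12 = 636.4167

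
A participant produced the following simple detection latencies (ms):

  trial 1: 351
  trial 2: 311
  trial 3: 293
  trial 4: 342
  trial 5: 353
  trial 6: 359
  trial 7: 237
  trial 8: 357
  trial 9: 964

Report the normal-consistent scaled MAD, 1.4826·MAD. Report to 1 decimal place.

13.3 ms

Sorted: 237, 293, 311, 342, 351, 353, 357, 359, 964 → median = 351
|x − 351| sorted: 0, 2, 6, 8, 9, 40, 58, 114, 613 → MAD = 9
Robust SD ≈ 1.4826 × 9 = 13.343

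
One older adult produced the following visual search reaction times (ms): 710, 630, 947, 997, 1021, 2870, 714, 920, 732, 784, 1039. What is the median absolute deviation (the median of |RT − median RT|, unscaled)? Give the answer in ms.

Sorted: 630, 710, 714, 732, 784, 920, 947, 997, 1021, 1039, 2870 → median = 920
|x − 920|: 210, 290, 27, 77, 101, 1950, 206, 0, 188, 136, 119
Sorted deviations: 0, 27, 77, 101, 119, 136, 188, 206, 210, 290, 1950 → MAD = 136

136 ms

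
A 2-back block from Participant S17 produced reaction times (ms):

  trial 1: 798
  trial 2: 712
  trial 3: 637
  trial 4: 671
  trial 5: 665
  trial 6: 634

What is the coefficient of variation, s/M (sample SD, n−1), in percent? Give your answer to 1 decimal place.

9.0%

n = 6, Σ = 4117, M = 686.1667
Σ(x−M)² = 18990.833; s = √(18990.833/5) = 61.6293
CV = 61.6293 / 686.1667 = 0.08982 = 8.982%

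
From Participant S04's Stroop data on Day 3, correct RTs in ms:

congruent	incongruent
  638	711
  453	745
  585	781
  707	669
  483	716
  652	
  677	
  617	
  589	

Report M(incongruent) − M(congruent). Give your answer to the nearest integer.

M(congruent) = 5401/9 = 600.111
M(incongruent) = 3622/5 = 724.400
Difference = 724.400 − 600.111 = 124.289 ms

124 ms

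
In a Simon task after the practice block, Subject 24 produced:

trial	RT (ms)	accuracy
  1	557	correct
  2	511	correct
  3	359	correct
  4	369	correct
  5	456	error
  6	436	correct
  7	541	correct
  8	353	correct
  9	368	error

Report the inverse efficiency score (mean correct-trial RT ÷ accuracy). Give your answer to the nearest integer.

574 ms

Correct trials (n=7): 557, 511, 359, 369, 436, 541, 353
Mean correct RT = 3126/7 = 446.5714 ms
Proportion correct = 7/9
IES = 446.5714 / (7/9) = 574.163 ms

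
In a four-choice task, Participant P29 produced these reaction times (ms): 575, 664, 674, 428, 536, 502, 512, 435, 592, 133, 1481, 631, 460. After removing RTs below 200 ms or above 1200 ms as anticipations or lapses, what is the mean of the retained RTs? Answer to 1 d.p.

Excluded: 133, 1481
Retained (n=11): Σ = 6009
Mean = 6009/11 = 546.2727

546.3 ms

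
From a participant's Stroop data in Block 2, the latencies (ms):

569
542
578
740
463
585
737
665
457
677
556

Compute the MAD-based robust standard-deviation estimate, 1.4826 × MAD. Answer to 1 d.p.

129.0 ms

Sorted: 457, 463, 542, 556, 569, 578, 585, 665, 677, 737, 740 → median = 578
|x − 578| sorted: 0, 7, 9, 22, 36, 87, 99, 115, 121, 159, 162 → MAD = 87
Robust SD ≈ 1.4826 × 87 = 128.986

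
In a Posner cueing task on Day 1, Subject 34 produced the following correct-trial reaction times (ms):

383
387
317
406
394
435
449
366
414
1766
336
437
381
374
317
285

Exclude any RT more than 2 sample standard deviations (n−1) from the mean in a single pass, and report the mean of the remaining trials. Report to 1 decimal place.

n = 16, ΣRT = 7447, M = 465.438
Σ(x−M)² = 1836455.94; s = √(1836455.94/15) = 349.901
Cutoffs: 465.438 ± 2·349.901 → [-234.4, 1165.2]
Outside: 1766 → excluded.
Retained (n=15): Σ = 5681, mean = 5681/15 = 378.733

378.7 ms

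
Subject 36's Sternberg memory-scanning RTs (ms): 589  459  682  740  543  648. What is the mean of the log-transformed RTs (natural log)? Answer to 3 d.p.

6.402

ln(RT): 6.3784, 6.1291, 6.5250, 6.6067, 6.2971, 6.4739
Σ ln(RT) = 38.4102
Mean = 38.4102/6 = 6.40169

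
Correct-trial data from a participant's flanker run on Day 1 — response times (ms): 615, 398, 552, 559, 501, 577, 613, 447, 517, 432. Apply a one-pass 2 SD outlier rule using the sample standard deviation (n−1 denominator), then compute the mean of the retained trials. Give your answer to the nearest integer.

521 ms

n = 10, ΣRT = 5211, M = 521.100
Σ(x−M)² = 51782.90; s = √(51782.90/9) = 75.853
Cutoffs: 521.100 ± 2·75.853 → [369.4, 672.8]
No RTs fall outside the cutoffs; all 10 retained. Mean = 5211/10 = 521.100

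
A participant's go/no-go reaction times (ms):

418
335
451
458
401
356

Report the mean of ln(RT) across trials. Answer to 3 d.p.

ln(RT): 6.0355, 5.8141, 6.1115, 6.1269, 5.9940, 5.8749
Σ ln(RT) = 35.9568
Mean = 35.9568/6 = 5.99281

5.993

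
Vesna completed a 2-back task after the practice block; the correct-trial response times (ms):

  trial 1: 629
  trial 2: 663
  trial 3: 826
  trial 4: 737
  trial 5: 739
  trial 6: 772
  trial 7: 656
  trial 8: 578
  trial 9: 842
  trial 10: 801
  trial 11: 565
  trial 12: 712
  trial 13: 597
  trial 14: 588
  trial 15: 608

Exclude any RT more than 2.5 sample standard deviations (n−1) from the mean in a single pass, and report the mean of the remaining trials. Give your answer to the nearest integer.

688 ms

n = 15, ΣRT = 10313, M = 687.533
Σ(x−M)² = 125199.73; s = √(125199.73/14) = 94.567
Cutoffs: 687.533 ± 2.5·94.567 → [451.1, 923.9]
No RTs fall outside the cutoffs; all 15 retained. Mean = 10313/15 = 687.533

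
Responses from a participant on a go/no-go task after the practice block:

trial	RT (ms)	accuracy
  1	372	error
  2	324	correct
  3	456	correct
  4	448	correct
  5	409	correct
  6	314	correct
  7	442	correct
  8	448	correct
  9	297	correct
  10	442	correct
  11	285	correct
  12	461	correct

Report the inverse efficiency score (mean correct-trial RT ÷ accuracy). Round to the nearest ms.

Correct trials (n=11): 324, 456, 448, 409, 314, 442, 448, 297, 442, 285, 461
Mean correct RT = 4326/11 = 393.2727 ms
Proportion correct = 11/12
IES = 393.2727 / (11/12) = 429.025 ms

429 ms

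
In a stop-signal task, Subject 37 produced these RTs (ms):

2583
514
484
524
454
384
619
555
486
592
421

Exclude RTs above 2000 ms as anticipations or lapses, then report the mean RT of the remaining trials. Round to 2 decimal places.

503.30 ms

Excluded: 2583
Retained (n=10): Σ = 5033
Mean = 5033/10 = 503.3000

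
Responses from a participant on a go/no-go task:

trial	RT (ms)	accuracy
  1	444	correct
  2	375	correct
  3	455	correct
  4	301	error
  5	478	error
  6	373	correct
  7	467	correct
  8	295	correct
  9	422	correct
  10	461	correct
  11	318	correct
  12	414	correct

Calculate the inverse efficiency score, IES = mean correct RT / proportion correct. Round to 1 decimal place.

Correct trials (n=10): 444, 375, 455, 373, 467, 295, 422, 461, 318, 414
Mean correct RT = 4024/10 = 402.4000 ms
Proportion correct = 10/12
IES = 402.4000 / (10/12) = 482.880 ms

482.9 ms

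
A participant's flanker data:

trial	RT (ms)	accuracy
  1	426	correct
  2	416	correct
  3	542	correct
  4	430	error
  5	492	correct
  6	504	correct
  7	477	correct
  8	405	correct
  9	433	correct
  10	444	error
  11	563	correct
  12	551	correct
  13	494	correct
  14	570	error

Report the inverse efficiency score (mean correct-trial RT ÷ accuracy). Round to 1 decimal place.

Correct trials (n=11): 426, 416, 542, 492, 504, 477, 405, 433, 563, 551, 494
Mean correct RT = 5303/11 = 482.0909 ms
Proportion correct = 11/14
IES = 482.0909 / (11/14) = 613.570 ms

613.6 ms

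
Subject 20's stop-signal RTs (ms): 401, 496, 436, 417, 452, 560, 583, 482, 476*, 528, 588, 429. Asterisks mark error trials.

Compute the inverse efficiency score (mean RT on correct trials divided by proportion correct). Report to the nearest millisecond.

533 ms

Correct trials (n=11): 401, 496, 436, 417, 452, 560, 583, 482, 528, 588, 429
Mean correct RT = 5372/11 = 488.3636 ms
Proportion correct = 11/12
IES = 488.3636 / (11/12) = 532.760 ms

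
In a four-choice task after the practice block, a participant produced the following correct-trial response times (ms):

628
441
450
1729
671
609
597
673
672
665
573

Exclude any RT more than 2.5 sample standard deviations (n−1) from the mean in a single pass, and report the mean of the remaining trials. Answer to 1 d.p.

n = 11, ΣRT = 7708, M = 700.727
Σ(x−M)² = 1232198.18; s = √(1232198.18/10) = 351.027
Cutoffs: 700.727 ± 2.5·351.027 → [-176.8, 1578.3]
Outside: 1729 → excluded.
Retained (n=10): Σ = 5979, mean = 5979/10 = 597.900

597.9 ms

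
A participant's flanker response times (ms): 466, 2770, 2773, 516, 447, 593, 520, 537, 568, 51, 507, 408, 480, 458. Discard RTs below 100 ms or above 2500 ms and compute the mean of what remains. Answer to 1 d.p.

500.0 ms

Excluded: 51, 2770, 2773
Retained (n=11): Σ = 5500
Mean = 5500/11 = 500.0000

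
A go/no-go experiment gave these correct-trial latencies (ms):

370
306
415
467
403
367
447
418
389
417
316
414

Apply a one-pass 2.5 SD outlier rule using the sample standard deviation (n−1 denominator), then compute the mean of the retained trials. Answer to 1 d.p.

n = 12, ΣRT = 4729, M = 394.083
Σ(x−M)² = 25322.92; s = √(25322.92/11) = 47.980
Cutoffs: 394.083 ± 2.5·47.980 → [274.1, 514.0]
No RTs fall outside the cutoffs; all 12 retained. Mean = 4729/12 = 394.083

394.1 ms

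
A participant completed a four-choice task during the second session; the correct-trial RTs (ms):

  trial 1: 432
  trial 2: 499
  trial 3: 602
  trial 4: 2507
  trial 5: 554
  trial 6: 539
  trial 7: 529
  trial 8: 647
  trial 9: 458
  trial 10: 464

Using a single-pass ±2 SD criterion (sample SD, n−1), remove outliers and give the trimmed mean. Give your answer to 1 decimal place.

524.9 ms

n = 10, ΣRT = 7231, M = 723.100
Σ(x−M)² = 3575288.90; s = √(3575288.90/9) = 630.281
Cutoffs: 723.100 ± 2·630.281 → [-537.5, 1983.7]
Outside: 2507 → excluded.
Retained (n=9): Σ = 4724, mean = 4724/9 = 524.889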